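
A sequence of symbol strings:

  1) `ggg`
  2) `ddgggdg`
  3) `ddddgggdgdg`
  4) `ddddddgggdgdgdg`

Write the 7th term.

ddddddddddddgggdgdgdgdgdgdg

Every step adds dd to the front and dg to the end of the previous string.
From ddddddgggdgdgdg, 3 further steps: ddddddgggdgdgdg → ddddddddgggdgdgdgdg → ddddddddddgggdgdgdgdgdg → (answer).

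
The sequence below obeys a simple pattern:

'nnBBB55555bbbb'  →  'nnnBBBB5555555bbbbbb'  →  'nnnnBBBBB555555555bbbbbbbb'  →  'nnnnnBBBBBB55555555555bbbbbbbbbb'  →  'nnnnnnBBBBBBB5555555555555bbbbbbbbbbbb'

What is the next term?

The n-th term is n n's then n+1 B's then 2n+1 5's then 2n b's, where the shown terms are n = 2, 3, 4, 5, 6.
For the next term, n = 7, so the run lengths are 7, 8, 15, 14.

nnnnnnnBBBBBBBB555555555555555bbbbbbbbbbbbbb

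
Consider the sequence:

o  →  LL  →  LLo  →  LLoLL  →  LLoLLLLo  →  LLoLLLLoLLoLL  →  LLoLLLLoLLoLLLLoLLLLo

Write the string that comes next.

From term 3 onward, concatenate the last term with the second-to-last: LL·o = LLo, LLo·LL = LLoLL, …
Continuing: LLoLLLLoLLoLLLLoLLLLo · LLoLLLLoLLoLL gives term 8.

LLoLLLLoLLoLLLLoLLLLoLLoLLLLoLLoLL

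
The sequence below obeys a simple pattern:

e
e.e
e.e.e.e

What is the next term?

e.e.e.e.e.e.e.e

Each string is two copies of the previous one joined by '.'.
One more doubling of e.e.e.e gives the answer.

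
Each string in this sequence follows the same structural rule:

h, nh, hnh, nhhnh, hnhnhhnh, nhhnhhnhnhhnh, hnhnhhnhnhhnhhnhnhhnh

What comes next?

Each term (from the third on) is the two preceding terms concatenated in order: term 3 = h·nh = hnh.
So term 8 is nhhnhhnhnhhnh·hnhnhhnhnhhnhhnhnhhnh.

nhhnhhnhnhhnhhnhnhhnhnhhnhhnhnhhnh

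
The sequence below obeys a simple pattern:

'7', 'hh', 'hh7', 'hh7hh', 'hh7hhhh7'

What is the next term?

Each term (from the third on) is the previous term followed by the one before it: term 3 = hh·7 = hh7.
So term 6 is hh7hhhh7·hh7hh.

hh7hhhh7hh7hh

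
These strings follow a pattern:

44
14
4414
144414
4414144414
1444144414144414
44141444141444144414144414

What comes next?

144414441414441444141444141444144414144414

Each term (from the third on) is the two preceding terms concatenated in order: term 3 = 44·14 = 4414.
Continuing: 1444144414144414 · 44141444141444144414144414 gives term 8.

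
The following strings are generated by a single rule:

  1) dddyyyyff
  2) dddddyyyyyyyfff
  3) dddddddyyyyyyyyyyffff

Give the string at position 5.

dddddddddddyyyyyyyyyyyyyyyyffffff

The n-th term is 2n+1 d's then 3n+1 y's then n+1 f's (n = 1, 2, …).
For term 5, n = 5, so the run lengths are 11, 16, 6.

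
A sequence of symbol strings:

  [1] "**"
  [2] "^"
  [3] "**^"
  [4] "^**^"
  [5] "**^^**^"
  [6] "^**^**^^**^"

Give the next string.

Each term (from the third on) is the two preceding terms concatenated in order: term 3 = **·^ = **^.
The next term joins **^^**^ and ^**^**^^**^.

**^^**^^**^**^^**^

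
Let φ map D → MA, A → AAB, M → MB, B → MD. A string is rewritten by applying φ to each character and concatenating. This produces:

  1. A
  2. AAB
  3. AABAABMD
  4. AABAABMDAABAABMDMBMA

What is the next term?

Replace each of the 20 characters of AABAABMDAABAABMDMBMA in place — AAB AAB MD AAB AAB MD MB MA AAB AAB MD AAB AAB MD MB MA MB MD MB AAB — and concatenate.

AABAABMDAABAABMDMBMAAABAABMDAABAABMDMBMAMBMDMBAAB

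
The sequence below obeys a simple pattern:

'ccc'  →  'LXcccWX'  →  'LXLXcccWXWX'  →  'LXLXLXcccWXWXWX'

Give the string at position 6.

s(k+1) = LX·s(k)·WX, so each term gains LX as a prefix and WX as a suffix.
From LXLXLXcccWXWXWX, 2 further steps: LXLXLXcccWXWXWX → LXLXLXLXcccWXWXWXWX → (answer).

LXLXLXLXLXcccWXWXWXWXWX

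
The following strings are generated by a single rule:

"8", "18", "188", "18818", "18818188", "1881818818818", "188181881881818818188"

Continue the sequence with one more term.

1881818818818188181881881818818818

This is a Fibonacci-style word recurrence s(k) = s(k−1)·s(k−2): e.g. 18·8 = 188.
Continuing: 188181881881818818188 · 1881818818818 gives term 8.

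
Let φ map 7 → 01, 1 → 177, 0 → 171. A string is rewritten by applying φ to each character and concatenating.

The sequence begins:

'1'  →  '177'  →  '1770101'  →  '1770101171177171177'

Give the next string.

Replace each of the 19 characters of 1770101171177171177 in place — 177 01 01 171 177 171 177 177 01 177 177 01 01 177 01 177 177 01 01 — and concatenate.

1770101171177171177177011771770101177011771770101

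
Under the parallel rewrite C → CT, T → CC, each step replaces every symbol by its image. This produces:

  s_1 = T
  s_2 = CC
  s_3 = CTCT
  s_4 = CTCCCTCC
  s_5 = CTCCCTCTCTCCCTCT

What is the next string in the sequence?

Rewriting the 16 symbols of CTCCCTCTCTCCCTCT one by one yields CT CC CT CT CT CC CT CC CT CC CT CT CT CC CT CC; concatenated:

CTCCCTCTCTCCCTCCCTCCCTCTCTCCCTCC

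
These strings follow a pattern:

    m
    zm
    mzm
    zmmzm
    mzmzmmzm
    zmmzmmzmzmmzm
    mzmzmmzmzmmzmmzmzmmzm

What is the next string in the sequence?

From term 3 onward, concatenate the second-to-last term with the last: m·zm = mzm, zm·mzm = zmmzm, …
So term 8 is zmmzmmzmzmmzm·mzmzmmzmzmmzmmzmzmmzm.

zmmzmmzmzmmzmmzmzmmzmzmmzmmzmzmmzm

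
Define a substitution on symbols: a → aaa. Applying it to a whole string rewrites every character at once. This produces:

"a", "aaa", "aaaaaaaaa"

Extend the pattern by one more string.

aaaaaaaaaaaaaaaaaaaaaaaaaaa

Apply φ to aaaaaaaaa symbol by symbol: a→aaa, a→aaa, a→aaa, a→aaa, a→aaa, a→aaa, a→aaa, a→aaa, a→aaa; joined: aaa aaa aaa aaa aaa aaa aaa aaa aaa.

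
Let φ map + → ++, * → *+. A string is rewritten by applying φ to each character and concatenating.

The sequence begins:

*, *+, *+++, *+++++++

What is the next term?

*+++++++++++++++

Rewriting each symbol of *+++++++: *→*+, +→++, +→++, +→++, +→++, +→++, +→++, +→++, which concatenates to *+ ++ ++ ++ ++ ++ ++ ++.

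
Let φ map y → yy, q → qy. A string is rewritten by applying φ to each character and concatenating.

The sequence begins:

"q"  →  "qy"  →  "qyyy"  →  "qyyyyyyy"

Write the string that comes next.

qyyyyyyyyyyyyyyy

Apply φ to qyyyyyyy symbol by symbol: q→qy, y→yy, y→yy, y→yy, y→yy, y→yy, y→yy, y→yy; joined: qy yy yy yy yy yy yy yy.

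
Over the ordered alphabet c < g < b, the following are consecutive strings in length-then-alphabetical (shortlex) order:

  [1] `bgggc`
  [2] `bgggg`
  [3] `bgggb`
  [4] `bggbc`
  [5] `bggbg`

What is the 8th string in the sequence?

Continuing the enumeration 3 steps past bggbg: bggbg → bggbb → bgbcc → (answer).

bgbcg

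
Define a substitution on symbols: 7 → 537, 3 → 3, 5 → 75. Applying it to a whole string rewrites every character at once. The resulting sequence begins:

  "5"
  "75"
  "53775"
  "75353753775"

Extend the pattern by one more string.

53775375353775353753775

Expanding 75353753775: 7→537, 5→75, 3→3, 5→75, 3→3, 7→537, 5→75, 3→3, 7→537, 7→537, 5→75. Concatenated: 537 75 3 75 3 537 75 3 537 537 75.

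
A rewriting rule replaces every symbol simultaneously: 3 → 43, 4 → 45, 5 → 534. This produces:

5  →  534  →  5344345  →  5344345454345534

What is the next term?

5344345454345534455344543455345344345

φ(5344345454345534) expands symbol-by-symbol to 534 43 45 45 43 45 534 45 534 45 43 45 534 534 43 45; joining the 16 pieces gives the next term.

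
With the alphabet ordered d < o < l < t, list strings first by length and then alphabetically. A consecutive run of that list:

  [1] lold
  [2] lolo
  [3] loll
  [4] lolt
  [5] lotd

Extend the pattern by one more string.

loto

Treat lotd as a base-4 numeral over the given alphabet and add one, carrying through any trailing t's.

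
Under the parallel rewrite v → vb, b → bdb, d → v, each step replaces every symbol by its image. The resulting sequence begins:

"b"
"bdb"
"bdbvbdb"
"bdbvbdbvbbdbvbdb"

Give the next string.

bdbvbdbvbbdbvbdbvbbdbbdbvbdbvbbdbvbdb

Applying the rule to each of the 16 symbols of bdbvbdbvbbdbvbdb gives the pieces bdb v bdb vb bdb v bdb vb bdb bdb v bdb vb bdb v bdb, which concatenate to the answer.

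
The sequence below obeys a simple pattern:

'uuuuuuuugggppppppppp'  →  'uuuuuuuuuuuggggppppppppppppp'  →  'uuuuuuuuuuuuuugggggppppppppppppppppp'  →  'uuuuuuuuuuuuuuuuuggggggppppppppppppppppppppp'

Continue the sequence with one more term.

uuuuuuuuuuuuuuuuuuuugggggggppppppppppppppppppppppppp

Term n consists of 3n+2 u's, followed by n+1 g's, followed by 4n+1 p's, where the shown terms are n = 2, 3, 4, 5.
For the next term, n = 6, so the run lengths are 20, 7, 25.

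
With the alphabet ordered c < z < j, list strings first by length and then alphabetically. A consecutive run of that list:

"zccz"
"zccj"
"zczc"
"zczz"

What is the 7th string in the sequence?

zcjz

Continuing the enumeration 3 steps past zczz: zczz → zczj → zcjc → (answer).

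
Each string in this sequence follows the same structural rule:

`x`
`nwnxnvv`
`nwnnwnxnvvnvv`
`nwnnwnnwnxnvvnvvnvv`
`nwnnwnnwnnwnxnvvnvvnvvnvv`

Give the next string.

nwnnwnnwnnwnnwnxnvvnvvnvvnvvnvv

Every step adds nwn to the front and nvv to the end of the previous string.
One more step from nwnnwnnwnnwnxnvvnvvnvvnvv gives the answer.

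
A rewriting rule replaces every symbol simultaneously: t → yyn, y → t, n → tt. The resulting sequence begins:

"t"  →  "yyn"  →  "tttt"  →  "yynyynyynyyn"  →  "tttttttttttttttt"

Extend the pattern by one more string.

φ(tttttttttttttttt) expands symbol-by-symbol to yyn yyn yyn yyn yyn yyn yyn yyn yyn yyn yyn yyn yyn yyn yyn yyn; joining the 16 pieces gives the next term.

yynyynyynyynyynyynyynyynyynyynyynyynyynyynyynyyn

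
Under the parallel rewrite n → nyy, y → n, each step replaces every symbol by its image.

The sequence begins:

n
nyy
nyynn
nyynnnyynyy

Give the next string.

nyynnnyynyynyynnnyynn

Expanding nyynnnyynyy: n→nyy, y→n, y→n, n→nyy, n→nyy, n→nyy, y→n, y→n, n→nyy, y→n, y→n. Concatenated: nyy n n nyy nyy nyy n n nyy n n.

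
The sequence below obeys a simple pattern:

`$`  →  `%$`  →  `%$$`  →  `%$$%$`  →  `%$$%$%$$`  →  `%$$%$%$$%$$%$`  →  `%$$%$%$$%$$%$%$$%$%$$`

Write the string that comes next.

%$$%$%$$%$$%$%$$%$%$$%$$%$%$$%$$%$

Each term (from the third on) is the previous term followed by the one before it: term 3 = %$·$ = %$$.
So term 8 is %$$%$%$$%$$%$%$$%$%$$·%$$%$%$$%$$%$.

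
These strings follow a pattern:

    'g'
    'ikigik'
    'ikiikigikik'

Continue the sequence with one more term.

ikiikiikigikikik

Each term wraps the previous one in iki on the left and ik on the right.
One more step from ikiikigikik gives the answer.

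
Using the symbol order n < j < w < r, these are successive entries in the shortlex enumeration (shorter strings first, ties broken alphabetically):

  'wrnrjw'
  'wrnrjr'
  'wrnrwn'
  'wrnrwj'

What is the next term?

wrnrww

Treat wrnrwj as a base-4 numeral over the given alphabet and add one, carrying through any trailing r's.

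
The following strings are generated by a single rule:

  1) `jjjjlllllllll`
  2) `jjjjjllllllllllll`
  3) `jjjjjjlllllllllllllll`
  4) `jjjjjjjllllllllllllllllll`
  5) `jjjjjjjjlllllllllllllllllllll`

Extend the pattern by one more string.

The n-th term is n+1 j's then 3n l's, where the shown terms are n = 3, 4, 5, 6, 7.
At n = 8 the blocks have lengths 9, 24.

jjjjjjjjjllllllllllllllllllllllll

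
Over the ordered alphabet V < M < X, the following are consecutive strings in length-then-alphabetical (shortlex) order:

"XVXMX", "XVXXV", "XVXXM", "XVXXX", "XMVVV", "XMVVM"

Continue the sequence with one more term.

XMVVX

Find the rightmost character of XMVVM below X, bump it to the next letter, and reset everything to its right to V.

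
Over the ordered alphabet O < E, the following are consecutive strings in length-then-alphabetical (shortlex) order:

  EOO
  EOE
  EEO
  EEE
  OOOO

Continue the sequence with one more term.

OOOE

The successor of OOOO increments the rightmost position that isn't already E and resets every position after it to O.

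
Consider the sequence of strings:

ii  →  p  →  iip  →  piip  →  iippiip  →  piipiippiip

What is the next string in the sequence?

From term 3 onward, concatenate the second-to-last term with the last: ii·p = iip, p·iip = piip, …
So term 7 is iippiip·piipiippiip.

iippiippiipiippiip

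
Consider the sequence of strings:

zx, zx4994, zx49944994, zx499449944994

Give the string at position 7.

zx499449944994499449944994

The strings grow by a fixed suffix 4994 each time.
From zx499449944994, 3 further steps: zx499449944994 → zx4994499449944994 → zx49944994499449944994 → (answer).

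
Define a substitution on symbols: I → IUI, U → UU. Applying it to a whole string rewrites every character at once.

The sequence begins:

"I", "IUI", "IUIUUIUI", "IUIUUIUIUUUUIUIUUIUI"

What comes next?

Replace each of the 20 characters of IUIUUIUIUUUUIUIUUIUI in place — IUI UU IUI UU UU IUI UU IUI UU UU UU UU IUI UU IUI UU UU IUI UU IUI — and concatenate.

IUIUUIUIUUUUIUIUUIUIUUUUUUUUIUIUUIUIUUUUIUIUUIUI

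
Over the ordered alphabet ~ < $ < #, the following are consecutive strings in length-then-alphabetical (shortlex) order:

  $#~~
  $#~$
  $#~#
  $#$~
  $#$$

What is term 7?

Advancing 2 positions from $#$$ through $#$$ → $#$# reaches term 7.

$##~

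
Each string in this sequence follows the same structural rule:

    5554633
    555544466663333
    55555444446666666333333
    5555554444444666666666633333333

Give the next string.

555555544444444466666666666663333333333

Each string has the form 5^{n+2} 4^{2n-1} 6^{3n-2} 3^{2n} (n = 1, 2, …).
Setting n = 5 gives 7, 9, 13, 10 characters in each block.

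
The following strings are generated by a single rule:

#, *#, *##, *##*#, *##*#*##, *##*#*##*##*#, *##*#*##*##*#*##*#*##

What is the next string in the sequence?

*##*#*##*##*#*##*#*##*##*#*##*##*#

Each term (from the third on) is the previous term followed by the one before it: term 3 = *#·# = *##.
Continuing: *##*#*##*##*#*##*#*## · *##*#*##*##*# gives term 8.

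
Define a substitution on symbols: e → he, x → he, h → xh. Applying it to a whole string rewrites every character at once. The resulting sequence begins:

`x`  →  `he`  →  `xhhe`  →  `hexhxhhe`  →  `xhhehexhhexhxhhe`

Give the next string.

Rewriting the 16 symbols of xhhehexhhexhxhhe one by one yields he xh xh he xh he he xh xh he he xh he xh xh he; concatenated:

hexhxhhexhhehexhxhhehexhhexhxhhe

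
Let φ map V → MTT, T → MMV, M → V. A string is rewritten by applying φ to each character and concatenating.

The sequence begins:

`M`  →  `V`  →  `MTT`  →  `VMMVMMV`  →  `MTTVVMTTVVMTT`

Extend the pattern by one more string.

VMMVMMVMTTMTTVMMVMMVMTTMTTVMMVMMV

φ(MTTVVMTTVVMTT) expands symbol-by-symbol to V MMV MMV MTT MTT V MMV MMV MTT MTT V MMV MMV; joining the 13 pieces gives the next term.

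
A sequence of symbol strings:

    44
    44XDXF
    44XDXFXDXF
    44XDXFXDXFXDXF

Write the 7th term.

44XDXFXDXFXDXFXDXFXDXFXDXF

Every step adds XDXF to the end: s(k+1) = s(k)·XDXF.
From 44XDXFXDXFXDXF, 3 further steps: 44XDXFXDXFXDXF → 44XDXFXDXFXDXFXDXF → 44XDXFXDXFXDXFXDXFXDXF → (answer).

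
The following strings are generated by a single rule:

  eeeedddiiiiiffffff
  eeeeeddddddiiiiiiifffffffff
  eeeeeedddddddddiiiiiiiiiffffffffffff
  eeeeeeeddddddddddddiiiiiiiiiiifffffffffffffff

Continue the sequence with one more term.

Each string has the form e^{n+3} d^{3n} i^{2n+3} f^{3n+3} (n = 1, 2, …).
Setting n = 5 gives 8, 15, 13, 18 characters in each block.

eeeeeeeedddddddddddddddiiiiiiiiiiiiiffffffffffffffffff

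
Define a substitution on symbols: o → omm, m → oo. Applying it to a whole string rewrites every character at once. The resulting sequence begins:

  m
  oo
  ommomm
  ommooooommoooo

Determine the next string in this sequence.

ommooooommommommommommooooommommommomm

Replace each of the 14 characters of ommooooommoooo in place — omm oo oo omm omm omm omm omm oo oo omm omm omm omm — and concatenate.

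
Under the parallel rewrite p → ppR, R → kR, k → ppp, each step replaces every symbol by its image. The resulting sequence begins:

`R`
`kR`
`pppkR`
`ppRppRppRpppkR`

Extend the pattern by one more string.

Replace each of the 14 characters of ppRppRppRpppkR in place — ppR ppR kR ppR ppR kR ppR ppR kR ppR ppR ppR ppp kR — and concatenate.

ppRppRkRppRppRkRppRppRkRppRppRppRpppkR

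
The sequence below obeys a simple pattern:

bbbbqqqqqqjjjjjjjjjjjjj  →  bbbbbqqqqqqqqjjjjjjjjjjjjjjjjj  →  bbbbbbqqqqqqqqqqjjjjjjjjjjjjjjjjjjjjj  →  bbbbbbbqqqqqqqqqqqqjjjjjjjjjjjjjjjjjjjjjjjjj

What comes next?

bbbbbbbbqqqqqqqqqqqqqqjjjjjjjjjjjjjjjjjjjjjjjjjjjjj

The n-th term is n+1 b's then 2n q's then 4n+1 j's, where the shown terms are n = 3, 4, 5, 6.
For the next term, n = 7, so the run lengths are 8, 14, 29.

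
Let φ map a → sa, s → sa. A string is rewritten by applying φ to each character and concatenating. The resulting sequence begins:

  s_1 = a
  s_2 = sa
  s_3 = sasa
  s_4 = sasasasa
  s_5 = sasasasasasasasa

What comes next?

Replace each of the 16 characters of sasasasasasasasa in place — sa sa sa sa sa sa sa sa sa sa sa sa sa sa sa sa — and concatenate.

sasasasasasasasasasasasasasasasa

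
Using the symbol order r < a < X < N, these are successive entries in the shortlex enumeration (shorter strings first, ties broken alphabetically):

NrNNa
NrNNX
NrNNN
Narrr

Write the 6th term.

Stepping forward 2 times from Narrr: Narrr → Narra, then the target.

NarrX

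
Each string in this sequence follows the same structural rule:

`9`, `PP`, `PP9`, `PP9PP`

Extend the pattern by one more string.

Each term (from the third on) is the previous term followed by the one before it: term 3 = PP·9 = PP9.
Continuing: PP9PP · PP9 gives term 5.

PP9PPPP9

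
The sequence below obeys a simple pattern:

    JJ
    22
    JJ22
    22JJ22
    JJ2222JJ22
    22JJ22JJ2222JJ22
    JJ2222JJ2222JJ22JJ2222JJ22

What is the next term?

From term 3 onward, concatenate the second-to-last term with the last: JJ·22 = JJ22, 22·JJ22 = 22JJ22, …
The next term joins 22JJ22JJ2222JJ22 and JJ2222JJ2222JJ22JJ2222JJ22.

22JJ22JJ2222JJ22JJ2222JJ2222JJ22JJ2222JJ22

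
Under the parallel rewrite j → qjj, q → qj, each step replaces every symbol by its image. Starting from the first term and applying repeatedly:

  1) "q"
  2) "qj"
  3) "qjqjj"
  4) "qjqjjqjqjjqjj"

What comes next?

Rewriting the 13 symbols of qjqjjqjqjjqjj one by one yields qj qjj qj qjj qjj qj qjj qj qjj qjj qj qjj qjj; concatenated:

qjqjjqjqjjqjjqjqjjqjqjjqjjqjqjjqjj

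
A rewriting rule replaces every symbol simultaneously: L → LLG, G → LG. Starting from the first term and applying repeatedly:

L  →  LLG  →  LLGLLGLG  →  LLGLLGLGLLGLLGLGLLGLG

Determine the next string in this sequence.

LLGLLGLGLLGLLGLGLLGLGLLGLLGLGLLGLLGLGLLGLGLLGLLGLGLLGLG

Applying the rule to each of the 21 symbols of LLGLLGLGLLGLLGLGLLGLG gives the pieces LLG LLG LG LLG LLG LG LLG LG LLG LLG LG LLG LLG LG LLG LG LLG LLG LG LLG LG, which concatenate to the answer.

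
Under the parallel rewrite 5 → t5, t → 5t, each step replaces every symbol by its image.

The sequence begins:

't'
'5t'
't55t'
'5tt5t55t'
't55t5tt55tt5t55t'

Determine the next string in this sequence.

Rewriting the 16 symbols of t55t5tt55tt5t55t one by one yields 5t t5 t5 5t t5 5t 5t t5 t5 5t 5t t5 5t t5 t5 5t; concatenated:

5tt5t55tt55t5tt5t55t5tt55tt5t55t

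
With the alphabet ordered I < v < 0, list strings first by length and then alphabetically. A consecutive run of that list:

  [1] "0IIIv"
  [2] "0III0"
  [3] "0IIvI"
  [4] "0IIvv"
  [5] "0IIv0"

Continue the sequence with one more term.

Find the rightmost character of 0IIv0 below 0, bump it to the next letter, and reset everything to its right to I.

0II0I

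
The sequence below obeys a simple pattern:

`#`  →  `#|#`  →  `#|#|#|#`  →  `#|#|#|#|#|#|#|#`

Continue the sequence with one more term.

Every step duplicates the string with '|' between the halves.
So the next term is two copies of #|#|#|#|#|#|#|# with '|' between the halves.

#|#|#|#|#|#|#|#|#|#|#|#|#|#|#|#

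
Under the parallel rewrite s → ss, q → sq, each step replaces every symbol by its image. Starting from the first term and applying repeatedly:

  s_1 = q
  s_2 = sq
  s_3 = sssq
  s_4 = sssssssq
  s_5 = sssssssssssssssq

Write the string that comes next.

sssssssssssssssssssssssssssssssq

Applying the rule to each of the 16 symbols of sssssssssssssssq gives the pieces ss ss ss ss ss ss ss ss ss ss ss ss ss ss ss sq, which concatenate to the answer.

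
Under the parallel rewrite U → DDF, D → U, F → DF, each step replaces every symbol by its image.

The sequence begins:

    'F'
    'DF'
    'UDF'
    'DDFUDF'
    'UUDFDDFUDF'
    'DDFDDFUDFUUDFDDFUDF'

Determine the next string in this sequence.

Replace each of the 19 characters of DDFDDFUDFUUDFDDFUDF in place — U U DF U U DF DDF U DF DDF DDF U DF U U DF DDF U DF — and concatenate.

UUDFUUDFDDFUDFDDFDDFUDFUUDFDDFUDF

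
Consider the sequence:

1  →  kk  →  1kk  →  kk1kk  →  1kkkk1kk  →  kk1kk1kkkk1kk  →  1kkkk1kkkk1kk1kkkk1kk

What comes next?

This is a Fibonacci-style word recurrence s(k) = s(k−2)·s(k−1): e.g. 1·kk = 1kk.
The next term joins kk1kk1kkkk1kk and 1kkkk1kkkk1kk1kkkk1kk.

kk1kk1kkkk1kk1kkkk1kkkk1kk1kkkk1kk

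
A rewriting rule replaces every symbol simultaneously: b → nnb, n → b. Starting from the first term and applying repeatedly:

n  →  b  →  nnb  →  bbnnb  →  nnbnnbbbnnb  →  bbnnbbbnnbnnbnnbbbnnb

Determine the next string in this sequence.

φ(bbnnbbbnnbnnbnnbbbnnb) expands symbol-by-symbol to nnb nnb b b nnb nnb nnb b b nnb b b nnb b b nnb nnb nnb b b nnb; joining the 21 pieces gives the next term.

nnbnnbbbnnbnnbnnbbbnnbbbnnbbbnnbnnbnnbbbnnb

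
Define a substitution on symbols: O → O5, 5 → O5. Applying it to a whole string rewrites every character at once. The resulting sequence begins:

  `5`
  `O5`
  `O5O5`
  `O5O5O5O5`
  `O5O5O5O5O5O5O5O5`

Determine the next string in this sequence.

φ(O5O5O5O5O5O5O5O5) expands symbol-by-symbol to O5 O5 O5 O5 O5 O5 O5 O5 O5 O5 O5 O5 O5 O5 O5 O5; joining the 16 pieces gives the next term.

O5O5O5O5O5O5O5O5O5O5O5O5O5O5O5O5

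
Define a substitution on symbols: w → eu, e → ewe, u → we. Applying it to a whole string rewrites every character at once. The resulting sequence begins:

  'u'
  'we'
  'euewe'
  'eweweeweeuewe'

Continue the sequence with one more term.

eweeueweeueweeweeueweeweweeweeuewe

φ(eweweeweeuewe) expands symbol-by-symbol to ewe eu ewe eu ewe ewe eu ewe ewe we ewe eu ewe; joining the 13 pieces gives the next term.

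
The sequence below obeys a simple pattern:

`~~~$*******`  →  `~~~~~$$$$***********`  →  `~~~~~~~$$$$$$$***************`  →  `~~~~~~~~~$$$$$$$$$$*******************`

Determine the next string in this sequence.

~~~~~~~~~~~$$$$$$$$$$$$$***********************

The n-th term is 2n+1 ~'s then 3n-2 $'s then 4n+3 *'s (n = 1, 2, …).
For the next term, n = 5, so the run lengths are 11, 13, 23.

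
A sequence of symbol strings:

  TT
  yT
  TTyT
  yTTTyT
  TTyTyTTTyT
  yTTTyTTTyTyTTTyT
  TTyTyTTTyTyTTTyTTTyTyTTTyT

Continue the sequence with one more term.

Each term (from the third on) is the two preceding terms concatenated in order: term 3 = TT·yT = TTyT.
So term 8 is yTTTyTTTyTyTTTyT·TTyTyTTTyTyTTTyTTTyTyTTTyT.

yTTTyTTTyTyTTTyTTTyTyTTTyTyTTTyTTTyTyTTTyT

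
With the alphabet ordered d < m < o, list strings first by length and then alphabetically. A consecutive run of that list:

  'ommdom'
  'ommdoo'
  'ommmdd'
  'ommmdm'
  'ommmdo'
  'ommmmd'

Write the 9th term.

Stepping forward 3 times from ommmmd: ommmmd → ommmmm → ommmmo, then the target.

ommmod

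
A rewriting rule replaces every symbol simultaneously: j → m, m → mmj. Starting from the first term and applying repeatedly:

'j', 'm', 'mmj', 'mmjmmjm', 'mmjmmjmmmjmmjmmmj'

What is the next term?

mmjmmjmmmjmmjmmmjmmjmmjmmmjmmjmmmjmmjmmjm

φ(mmjmmjmmmjmmjmmmj) expands symbol-by-symbol to mmj mmj m mmj mmj m mmj mmj mmj m mmj mmj m mmj mmj mmj m; joining the 17 pieces gives the next term.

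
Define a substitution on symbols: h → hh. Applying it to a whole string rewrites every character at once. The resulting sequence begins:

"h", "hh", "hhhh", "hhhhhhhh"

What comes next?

Apply φ to hhhhhhhh symbol by symbol: h→hh, h→hh, h→hh, h→hh, h→hh, h→hh, h→hh, h→hh; joined: hh hh hh hh hh hh hh hh.

hhhhhhhhhhhhhhhh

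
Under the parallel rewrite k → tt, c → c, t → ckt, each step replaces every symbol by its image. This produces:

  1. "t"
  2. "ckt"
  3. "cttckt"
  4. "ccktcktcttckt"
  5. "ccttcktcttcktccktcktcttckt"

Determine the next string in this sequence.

φ(ccttcktcttcktccktcktcttckt) expands symbol-by-symbol to c c ckt ckt c tt ckt c ckt ckt c tt ckt c c tt ckt c tt ckt c ckt ckt c tt ckt; joining the 26 pieces gives the next term.

cccktcktcttcktccktcktcttcktccttcktcttcktccktcktcttckt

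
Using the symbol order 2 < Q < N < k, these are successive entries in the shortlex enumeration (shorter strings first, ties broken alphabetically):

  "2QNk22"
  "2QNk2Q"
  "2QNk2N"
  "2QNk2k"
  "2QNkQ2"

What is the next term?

Treat 2QNkQ2 as a base-4 numeral over the given alphabet and add one, carrying through any trailing k's.

2QNkQQ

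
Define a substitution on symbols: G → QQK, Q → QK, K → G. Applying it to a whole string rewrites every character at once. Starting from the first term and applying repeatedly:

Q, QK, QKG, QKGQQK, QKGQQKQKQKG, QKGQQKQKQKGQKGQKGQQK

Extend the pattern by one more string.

φ(QKGQQKQKQKGQKGQKGQQK) expands symbol-by-symbol to QK G QQK QK QK G QK G QK G QQK QK G QQK QK G QQK QK QK G; joining the 20 pieces gives the next term.

QKGQQKQKQKGQKGQKGQQKQKGQQKQKGQQKQKQKG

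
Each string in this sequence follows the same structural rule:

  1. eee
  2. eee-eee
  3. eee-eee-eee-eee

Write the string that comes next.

s(k+1) = s(k)·-·s(k) — each term doubles the last with '-' between the halves.
One more doubling of eee-eee-eee-eee gives the answer.

eee-eee-eee-eee-eee-eee-eee-eee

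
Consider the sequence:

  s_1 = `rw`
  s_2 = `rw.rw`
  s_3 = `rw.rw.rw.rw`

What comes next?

Each string is two copies of the previous one joined by '.'.
So the next term is two copies of rw.rw.rw.rw with '.' between the halves.

rw.rw.rw.rw.rw.rw.rw.rw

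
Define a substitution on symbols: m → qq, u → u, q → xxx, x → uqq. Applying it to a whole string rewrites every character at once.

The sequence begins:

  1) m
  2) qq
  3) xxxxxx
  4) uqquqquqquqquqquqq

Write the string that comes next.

uxxxxxxuxxxxxxuxxxxxxuxxxxxxuxxxxxxuxxxxxx

φ(uqquqquqquqquqquqq) expands symbol-by-symbol to u xxx xxx u xxx xxx u xxx xxx u xxx xxx u xxx xxx u xxx xxx; joining the 18 pieces gives the next term.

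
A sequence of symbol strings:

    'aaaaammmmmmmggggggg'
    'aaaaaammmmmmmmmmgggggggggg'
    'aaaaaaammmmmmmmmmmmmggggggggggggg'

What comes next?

aaaaaaaammmmmmmmmmmmmmmmgggggggggggggggg

Each string has the form a^{n+2} m^{3n-2} g^{3n-2}, where the shown terms are n = 3, 4, 5.
Setting n = 6 gives 8, 16, 16 characters in each block.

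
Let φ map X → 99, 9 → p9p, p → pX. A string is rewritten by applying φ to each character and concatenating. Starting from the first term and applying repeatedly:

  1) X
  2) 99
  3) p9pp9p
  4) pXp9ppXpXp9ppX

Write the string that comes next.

pX99pXp9ppXpX99pX99pXp9ppXpX99

Replace each of the 14 characters of pXp9ppXpXp9ppX in place — pX 99 pX p9p pX pX 99 pX 99 pX p9p pX pX 99 — and concatenate.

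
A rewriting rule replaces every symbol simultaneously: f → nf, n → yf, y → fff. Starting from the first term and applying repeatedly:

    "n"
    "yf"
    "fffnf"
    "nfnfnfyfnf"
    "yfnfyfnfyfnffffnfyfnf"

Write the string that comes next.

Replace each of the 21 characters of yfnfyfnfyfnffffnfyfnf in place — fff nf yf nf fff nf yf nf fff nf yf nf nf nf nf yf nf fff nf yf nf — and concatenate.

fffnfyfnffffnfyfnffffnfyfnfnfnfnfyfnffffnfyfnf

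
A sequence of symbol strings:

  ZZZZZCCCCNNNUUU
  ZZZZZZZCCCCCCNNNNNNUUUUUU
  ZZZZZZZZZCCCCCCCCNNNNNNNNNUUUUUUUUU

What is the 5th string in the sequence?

ZZZZZZZZZZZZZCCCCCCCCCCCCNNNNNNNNNNNNNNNUUUUUUUUUUUUUUU

The n-th term is 2n+3 Z's then 2n+2 C's then 3n N's then 3n U's (n = 1, 2, …).
At n = 5 the blocks have lengths 13, 12, 15, 15.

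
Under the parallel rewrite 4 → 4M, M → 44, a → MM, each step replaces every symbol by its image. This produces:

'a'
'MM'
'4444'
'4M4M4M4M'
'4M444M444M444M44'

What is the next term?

φ(4M444M444M444M44) expands symbol-by-symbol to 4M 44 4M 4M 4M 44 4M 4M 4M 44 4M 4M 4M 44 4M 4M; joining the 16 pieces gives the next term.

4M444M4M4M444M4M4M444M4M4M444M4M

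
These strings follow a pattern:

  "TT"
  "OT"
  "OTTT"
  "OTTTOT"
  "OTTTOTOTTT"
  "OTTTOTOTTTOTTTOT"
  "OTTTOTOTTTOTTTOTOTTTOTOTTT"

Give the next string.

From term 3 onward, concatenate the last term with the second-to-last: OT·TT = OTTT, OTTT·OT = OTTTOT, …
So term 8 is OTTTOTOTTTOTTTOTOTTTOTOTTT·OTTTOTOTTTOTTTOT.

OTTTOTOTTTOTTTOTOTTTOTOTTTOTTTOTOTTTOTTTOT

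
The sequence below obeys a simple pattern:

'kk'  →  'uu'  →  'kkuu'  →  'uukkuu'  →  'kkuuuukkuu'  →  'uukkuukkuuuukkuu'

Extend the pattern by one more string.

From term 3 onward, concatenate the second-to-last term with the last: kk·uu = kkuu, uu·kkuu = uukkuu, …
So term 7 is kkuuuukkuu·uukkuukkuuuukkuu.

kkuuuukkuuuukkuukkuuuukkuu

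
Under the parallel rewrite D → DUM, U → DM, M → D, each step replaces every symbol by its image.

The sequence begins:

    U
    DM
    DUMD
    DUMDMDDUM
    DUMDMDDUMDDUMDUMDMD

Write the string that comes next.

φ(DUMDMDDUMDDUMDUMDMD) expands symbol-by-symbol to DUM DM D DUM D DUM DUM DM D DUM DUM DM D DUM DM D DUM D DUM; joining the 19 pieces gives the next term.

DUMDMDDUMDDUMDUMDMDDUMDUMDMDDUMDMDDUMDDUM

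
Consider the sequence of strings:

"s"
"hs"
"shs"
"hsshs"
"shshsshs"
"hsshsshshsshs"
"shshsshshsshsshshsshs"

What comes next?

hsshsshshsshsshshsshshsshsshshsshs

From term 3 onward, concatenate the second-to-last term with the last: s·hs = shs, hs·shs = hsshs, …
The next term joins hsshsshshsshs and shshsshshsshsshshsshs.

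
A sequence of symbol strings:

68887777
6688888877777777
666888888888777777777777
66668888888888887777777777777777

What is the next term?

Term n consists of n 6's, followed by 3n 8's, followed by 4n 7's (n = 1, 2, …).
At n = 5 the blocks have lengths 5, 15, 20.

6666688888888888888877777777777777777777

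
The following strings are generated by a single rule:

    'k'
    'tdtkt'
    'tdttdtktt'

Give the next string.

Every step adds tdt to the front and t to the end of the previous string.
So the next term is tdt·tdttdtktt·t.

tdttdttdtkttt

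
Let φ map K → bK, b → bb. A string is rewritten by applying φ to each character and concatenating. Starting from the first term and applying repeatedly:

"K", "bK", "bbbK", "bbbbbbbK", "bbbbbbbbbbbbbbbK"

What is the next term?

Applying the rule to each of the 16 symbols of bbbbbbbbbbbbbbbK gives the pieces bb bb bb bb bb bb bb bb bb bb bb bb bb bb bb bK, which concatenate to the answer.

bbbbbbbbbbbbbbbbbbbbbbbbbbbbbbbK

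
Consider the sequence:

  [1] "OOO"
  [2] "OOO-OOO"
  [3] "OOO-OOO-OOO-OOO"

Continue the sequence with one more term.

s(k+1) = s(k)·-·s(k) — each term doubles the last with '-' between the halves.
Doubling OOO-OOO-OOO-OOO with '-' between the halves:

OOO-OOO-OOO-OOO-OOO-OOO-OOO-OOO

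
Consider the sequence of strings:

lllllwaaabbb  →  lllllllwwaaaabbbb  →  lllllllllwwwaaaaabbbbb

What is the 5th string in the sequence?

The n-th term is 2n+1 l's then n-1 w's then n+1 a's then n+1 b's, where the shown terms are n = 2, 3, 4.
At n = 6 the blocks have lengths 13, 5, 7, 7.

lllllllllllllwwwwwaaaaaaabbbbbbb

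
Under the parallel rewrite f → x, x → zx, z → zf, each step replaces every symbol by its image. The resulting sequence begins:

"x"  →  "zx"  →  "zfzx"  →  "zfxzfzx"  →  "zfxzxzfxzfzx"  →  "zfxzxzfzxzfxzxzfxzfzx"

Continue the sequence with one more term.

Rewriting the 21 symbols of zfxzxzfzxzfxzxzfxzfzx one by one yields zf x zx zf zx zf x zf zx zf x zx zf zx zf x zx zf x zf zx; concatenated:

zfxzxzfzxzfxzfzxzfxzxzfzxzfxzxzfxzfzx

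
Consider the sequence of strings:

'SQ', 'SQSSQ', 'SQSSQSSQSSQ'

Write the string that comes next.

Every step duplicates the string with 'S' between the halves.
So the next term is two copies of SQSSQSSQSSQ with 'S' between the halves.

SQSSQSSQSSQSSQSSQSSQSSQ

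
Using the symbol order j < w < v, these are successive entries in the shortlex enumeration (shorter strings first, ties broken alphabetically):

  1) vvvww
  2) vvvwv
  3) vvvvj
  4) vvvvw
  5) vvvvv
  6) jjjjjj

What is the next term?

jjjjjw

Find the rightmost character of jjjjjj below v, bump it to the next letter, and reset everything to its right to j.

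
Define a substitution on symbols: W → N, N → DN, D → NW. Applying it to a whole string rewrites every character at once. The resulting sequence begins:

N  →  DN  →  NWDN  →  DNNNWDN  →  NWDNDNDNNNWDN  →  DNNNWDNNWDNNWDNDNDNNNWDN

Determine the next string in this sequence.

Replace each of the 24 characters of DNNNWDNNWDNNWDNDNDNNNWDN in place — NW DN DN DN N NW DN DN N NW DN DN N NW DN NW DN NW DN DN DN N NW DN — and concatenate.

NWDNDNDNNNWDNDNNNWDNDNNNWDNNWDNNWDNDNDNNNWDN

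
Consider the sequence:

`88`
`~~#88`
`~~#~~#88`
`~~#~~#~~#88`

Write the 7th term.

~~#~~#~~#~~#~~#~~#88

Each term is the previous one with ~~# prepended.
From ~~#~~#~~#88, 3 further steps: ~~#~~#~~#88 → ~~#~~#~~#~~#88 → ~~#~~#~~#~~#~~#88 → (answer).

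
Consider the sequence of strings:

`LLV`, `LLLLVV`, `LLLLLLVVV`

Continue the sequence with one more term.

LLLLLLLLVVVV

Each string has the form L^{2n} V^{n} (n = 1, 2, …).
At n = 4 the blocks have lengths 8, 4.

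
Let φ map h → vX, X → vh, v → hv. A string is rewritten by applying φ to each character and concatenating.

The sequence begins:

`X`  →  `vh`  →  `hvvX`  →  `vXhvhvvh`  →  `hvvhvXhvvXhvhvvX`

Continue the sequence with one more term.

Replace each of the 16 characters of hvvhvXhvvXhvhvvX in place — vX hv hv vX hv vh vX hv hv vh vX hv vX hv hv vh — and concatenate.

vXhvhvvXhvvhvXhvhvvhvXhvvXhvhvvh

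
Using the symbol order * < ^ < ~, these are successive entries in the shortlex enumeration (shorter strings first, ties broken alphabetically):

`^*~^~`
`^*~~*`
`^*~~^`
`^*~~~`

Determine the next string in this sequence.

Treat ^*~~~ as a base-3 numeral over the given alphabet and add one, carrying through any trailing ~'s.

^^***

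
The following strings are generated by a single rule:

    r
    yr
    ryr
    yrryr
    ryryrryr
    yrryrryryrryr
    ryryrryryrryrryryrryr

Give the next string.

Each term (from the third on) is the two preceding terms concatenated in order: term 3 = r·yr = ryr.
Continuing: yrryrryryrryr · ryryrryryrryrryryrryr gives term 8.

yrryrryryrryrryryrryryrryrryryrryr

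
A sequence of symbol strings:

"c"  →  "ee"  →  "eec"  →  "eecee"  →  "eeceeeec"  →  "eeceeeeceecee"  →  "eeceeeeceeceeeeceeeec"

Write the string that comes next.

From term 3 onward, concatenate the last term with the second-to-last: ee·c = eec, eec·ee = eecee, …
Continuing: eeceeeeceeceeeeceeeec · eeceeeeceecee gives term 8.

eeceeeeceeceeeeceeeeceeceeeeceecee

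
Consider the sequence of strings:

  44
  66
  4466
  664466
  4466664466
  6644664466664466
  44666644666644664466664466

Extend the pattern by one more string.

Each term (from the third on) is the two preceding terms concatenated in order: term 3 = 44·66 = 4466.
The next term joins 6644664466664466 and 44666644666644664466664466.

664466446666446644666644666644664466664466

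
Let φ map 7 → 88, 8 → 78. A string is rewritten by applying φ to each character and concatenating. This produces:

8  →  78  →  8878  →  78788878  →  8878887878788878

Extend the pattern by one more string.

Rewriting the 16 symbols of 8878887878788878 one by one yields 78 78 88 78 78 78 88 78 88 78 88 78 78 78 88 78; concatenated:

78788878787888788878887878788878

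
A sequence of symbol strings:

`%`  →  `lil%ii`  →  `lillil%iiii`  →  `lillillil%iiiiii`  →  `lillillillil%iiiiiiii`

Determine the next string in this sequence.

s(k+1) = lil·s(k)·ii, so each term gains lil as a prefix and ii as a suffix.
Applying this once more to lillillillil%iiiiiiii:

lillillillillil%iiiiiiiiii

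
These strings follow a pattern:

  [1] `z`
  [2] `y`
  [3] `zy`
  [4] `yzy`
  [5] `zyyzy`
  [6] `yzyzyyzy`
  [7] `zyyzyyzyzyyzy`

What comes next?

yzyzyyzyzyyzyyzyzyyzy

Each term (from the third on) is the two preceding terms concatenated in order: term 3 = z·y = zy.
Continuing: yzyzyyzy · zyyzyyzyzyyzy gives term 8.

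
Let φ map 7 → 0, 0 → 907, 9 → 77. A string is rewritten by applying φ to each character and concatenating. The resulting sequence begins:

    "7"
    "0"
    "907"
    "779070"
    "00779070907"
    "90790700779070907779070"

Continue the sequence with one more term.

Replace each of the 23 characters of 90790700779070907779070 in place — 77 907 0 77 907 0 907 907 0 0 77 907 0 907 77 907 0 0 0 77 907 0 907 — and concatenate.

7790707790709079070077907090777907000779070907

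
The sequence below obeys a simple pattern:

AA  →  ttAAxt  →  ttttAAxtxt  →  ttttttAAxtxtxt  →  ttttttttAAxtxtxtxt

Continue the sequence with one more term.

Every step adds tt to the front and xt to the end of the previous string.
Applying this once more to ttttttttAAxtxtxtxt:

ttttttttttAAxtxtxtxtxt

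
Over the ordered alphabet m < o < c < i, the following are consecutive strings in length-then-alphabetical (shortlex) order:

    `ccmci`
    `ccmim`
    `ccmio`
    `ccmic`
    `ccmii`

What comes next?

Treat ccmii as a base-4 numeral over the given alphabet and add one, carrying through any trailing i's.

ccomm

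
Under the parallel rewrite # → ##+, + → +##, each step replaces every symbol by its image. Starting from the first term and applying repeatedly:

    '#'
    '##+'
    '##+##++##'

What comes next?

##+##++####+##++##+####+##+

Rewriting each symbol of ##+##++##: #→##+, #→##+, +→+##, #→##+, #→##+, +→+##, +→+##, #→##+, #→##+, which concatenates to ##+ ##+ +## ##+ ##+ +## +## ##+ ##+.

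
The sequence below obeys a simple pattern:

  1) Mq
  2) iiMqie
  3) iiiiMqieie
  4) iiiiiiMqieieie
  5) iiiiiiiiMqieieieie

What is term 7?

iiiiiiiiiiiiMqieieieieieie

Every step adds ii to the front and ie to the end of the previous string.
From iiiiiiiiMqieieieie, 2 further steps: iiiiiiiiMqieieieie → iiiiiiiiiiMqieieieieie → (answer).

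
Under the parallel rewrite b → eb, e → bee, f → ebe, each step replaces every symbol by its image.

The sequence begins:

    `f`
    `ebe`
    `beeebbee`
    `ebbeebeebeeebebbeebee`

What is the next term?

Rewriting the 21 symbols of ebbeebeebeeebebbeebee one by one yields bee eb eb bee bee eb bee bee eb bee bee bee eb bee eb eb bee bee eb bee bee; concatenated:

beeebebbeebeeebbeebeeebbeebeebeeebbeeebebbeebeeebbeebee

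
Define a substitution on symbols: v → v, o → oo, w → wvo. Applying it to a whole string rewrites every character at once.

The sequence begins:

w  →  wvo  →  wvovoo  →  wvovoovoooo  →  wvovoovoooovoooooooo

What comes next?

Replace each of the 20 characters of wvovoovoooovoooooooo in place — wvo v oo v oo oo v oo oo oo oo v oo oo oo oo oo oo oo oo — and concatenate.

wvovoovoooovoooooooovoooooooooooooooo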